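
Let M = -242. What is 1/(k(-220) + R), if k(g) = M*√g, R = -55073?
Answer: I/(-55073*I + 484*√55) ≈ -1.8081e-5 + 1.1784e-6*I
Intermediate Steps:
k(g) = -242*√g
1/(k(-220) + R) = 1/(-484*I*√55 - 55073) = 1/(-55073 - 484*I*√55)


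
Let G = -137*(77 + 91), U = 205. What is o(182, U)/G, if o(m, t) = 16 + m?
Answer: -33/3836 ≈ -0.0086027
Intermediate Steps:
G = -23016 (G = -137*168 = -23016)
o(182, U)/G = (16 + 182)/(-23016) = 198*(-1/23016) = -33/3836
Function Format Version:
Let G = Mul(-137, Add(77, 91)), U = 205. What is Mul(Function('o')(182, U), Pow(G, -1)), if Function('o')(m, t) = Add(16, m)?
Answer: Rational(-33, 3836) ≈ -0.0086027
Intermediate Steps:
G = -23016 (G = Mul(-137, 168) = -23016)
Mul(Function('o')(182, U), Pow(G, -1)) = Mul(Add(16, 182), Pow(-23016, -1)) = Mul(198, Rational(-1, 23016)) = Rational(-33, 3836)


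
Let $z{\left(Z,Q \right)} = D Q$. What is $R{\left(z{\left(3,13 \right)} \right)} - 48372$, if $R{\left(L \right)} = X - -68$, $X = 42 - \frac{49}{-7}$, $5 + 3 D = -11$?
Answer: $-48255$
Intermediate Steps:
$D = - \frac{16}{3}$ ($D = - \frac{5}{3} + \frac{1}{3} \left(-11\right) = - \frac{5}{3} - \frac{11}{3} = - \frac{16}{3} \approx -5.3333$)
$X = 49$ ($X = 42 - -7 = 42 + 7 = 49$)
$z{\left(Z,Q \right)} = - \frac{16 Q}{3}$
$R{\left(L \right)} = 117$ ($R{\left(L \right)} = 49 - -68 = 49 + 68 = 117$)
$R{\left(z{\left(3,13 \right)} \right)} - 48372 = 117 - 48372 = -48255$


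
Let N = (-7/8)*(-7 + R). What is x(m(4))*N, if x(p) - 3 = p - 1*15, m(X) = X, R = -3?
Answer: -70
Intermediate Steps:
x(p) = -12 + p (x(p) = 3 + (p - 1*15) = 3 + (p - 15) = 3 + (-15 + p) = -12 + p)
N = 35/4 (N = (-7/8)*(-7 - 3) = -7*1/8*(-10) = -7/8*(-10) = 35/4 ≈ 8.7500)
x(m(4))*N = (-12 + 4)*(35/4) = -8*35/4 = -70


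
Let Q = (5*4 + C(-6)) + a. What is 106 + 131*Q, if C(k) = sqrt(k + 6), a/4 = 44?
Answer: 25782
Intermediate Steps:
a = 176 (a = 4*44 = 176)
C(k) = sqrt(6 + k)
Q = 196 (Q = (5*4 + sqrt(6 - 6)) + 176 = (20 + sqrt(0)) + 176 = (20 + 0) + 176 = 20 + 176 = 196)
106 + 131*Q = 106 + 131*196 = 106 + 25676 = 25782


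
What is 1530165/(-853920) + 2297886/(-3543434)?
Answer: -246141649991/100860305376 ≈ -2.4404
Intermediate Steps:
1530165/(-853920) + 2297886/(-3543434) = 1530165*(-1/853920) + 2297886*(-1/3543434) = -102011/56928 - 1148943/1771717 = -246141649991/100860305376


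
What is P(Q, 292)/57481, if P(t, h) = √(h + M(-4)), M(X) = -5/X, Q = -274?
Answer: √1173/114962 ≈ 0.00029792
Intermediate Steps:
P(t, h) = √(5/4 + h) (P(t, h) = √(h - 5/(-4)) = √(h - 5*(-¼)) = √(h + 5/4) = √(5/4 + h))
P(Q, 292)/57481 = (√(5 + 4*292)/2)/57481 = (√(5 + 1168)/2)*(1/57481) = (√1173/2)*(1/57481) = √1173/114962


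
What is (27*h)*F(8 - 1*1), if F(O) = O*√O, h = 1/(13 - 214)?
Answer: -63*√7/67 ≈ -2.4878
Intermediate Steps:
h = -1/201 (h = 1/(-201) = -1/201 ≈ -0.0049751)
F(O) = O^(3/2)
(27*h)*F(8 - 1*1) = (27*(-1/201))*(8 - 1*1)^(3/2) = -9*(8 - 1)^(3/2)/67 = -63*√7/67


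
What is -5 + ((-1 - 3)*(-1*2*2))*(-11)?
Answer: -181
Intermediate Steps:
-5 + ((-1 - 3)*(-1*2*2))*(-11) = -5 - (-8)*2*(-11) = -5 - 4*(-4)*(-11) = -5 + 16*(-11) = -5 - 176 = -181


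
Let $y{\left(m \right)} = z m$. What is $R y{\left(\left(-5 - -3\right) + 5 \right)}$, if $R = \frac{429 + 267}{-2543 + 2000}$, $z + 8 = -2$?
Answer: $\frac{6960}{181} \approx 38.453$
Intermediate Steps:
$z = -10$ ($z = -8 - 2 = -10$)
$R = - \frac{232}{181}$ ($R = \frac{696}{-543} = 696 \left(- \frac{1}{543}\right) = - \frac{232}{181} \approx -1.2818$)
$y{\left(m \right)} = - 10 m$
$R y{\left(\left(-5 - -3\right) + 5 \right)} = - \frac{232 \left(- 10 \left(\left(-5 - -3\right) + 5\right)\right)}{181} = - \frac{232 \left(- 10 \left(\left(-5 + 3\right) + 5\right)\right)}{181} = - \frac{232 \left(- 10 \left(-2 + 5\right)\right)}{181} = - \frac{232 \left(\left(-10\right) 3\right)}{181} = \left(- \frac{232}{181}\right) \left(-30\right) = \frac{6960}{181}$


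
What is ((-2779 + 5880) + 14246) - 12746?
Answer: 4601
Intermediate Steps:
((-2779 + 5880) + 14246) - 12746 = (3101 + 14246) - 12746 = 17347 - 12746 = 4601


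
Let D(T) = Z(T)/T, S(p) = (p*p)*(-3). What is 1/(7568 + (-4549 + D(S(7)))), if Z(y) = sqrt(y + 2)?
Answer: 65237571/196952226994 + 147*I*sqrt(145)/196952226994 ≈ 0.00033124 + 8.9875e-9*I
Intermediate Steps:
Z(y) = sqrt(2 + y)
S(p) = -3*p**2 (S(p) = p**2*(-3) = -3*p**2)
D(T) = sqrt(2 + T)/T
1/(7568 + (-4549 + D(S(7)))) = 1/(7568 + (-4549 + sqrt(2 - 3*7**2)/((-3*7**2)))) = 1/(7568 + (-4549 + sqrt(2 - 3*49)/((-3*49)))) = 1/(7568 + (-4549 + sqrt(2 - 147)/(-147))) = 1/(7568 + (-4549 - I*sqrt(145)/147)) = 1/(3019 - I*sqrt(145)/147)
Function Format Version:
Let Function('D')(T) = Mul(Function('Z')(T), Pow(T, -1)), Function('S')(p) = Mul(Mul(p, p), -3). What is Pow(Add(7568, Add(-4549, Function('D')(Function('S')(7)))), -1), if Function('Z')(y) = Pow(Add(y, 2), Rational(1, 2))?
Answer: Add(Rational(65237571, 196952226994), Mul(Rational(147, 196952226994), I, Pow(145, Rational(1, 2)))) ≈ Add(0.00033124, Mul(8.9875e-9, I))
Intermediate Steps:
Function('Z')(y) = Pow(Add(2, y), Rational(1, 2))
Function('S')(p) = Mul(-3, Pow(p, 2)) (Function('S')(p) = Mul(Pow(p, 2), -3) = Mul(-3, Pow(p, 2)))
Function('D')(T) = Mul(Pow(T, -1), Pow(Add(2, T), Rational(1, 2))) (Function('D')(T) = Mul(Pow(Add(2, T), Rational(1, 2)), Pow(T, -1)) = Mul(Pow(T, -1), Pow(Add(2, T), Rational(1, 2))))
Pow(Add(7568, Add(-4549, Function('D')(Function('S')(7)))), -1) = Pow(Add(7568, Add(-4549, Mul(Pow(Mul(-3, Pow(7, 2)), -1), Pow(Add(2, Mul(-3, Pow(7, 2))), Rational(1, 2))))), -1) = Pow(Add(7568, Add(-4549, Mul(Pow(Mul(-3, 49), -1), Pow(Add(2, Mul(-3, 49)), Rational(1, 2))))), -1) = Pow(Add(7568, Add(-4549, Mul(Pow(-147, -1), Pow(Add(2, -147), Rational(1, 2))))), -1) = Pow(Add(7568, Add(-4549, Mul(Rational(-1, 147), Pow(-145, Rational(1, 2))))), -1) = Pow(Add(7568, Add(-4549, Mul(Rational(-1, 147), Mul(I, Pow(145, Rational(1, 2)))))), -1) = Pow(Add(7568, Add(-4549, Mul(Rational(-1, 147), I, Pow(145, Rational(1, 2))))), -1) = Pow(Add(3019, Mul(Rational(-1, 147), I, Pow(145, Rational(1, 2)))), -1)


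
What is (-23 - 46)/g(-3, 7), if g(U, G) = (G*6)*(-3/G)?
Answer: 23/6 ≈ 3.8333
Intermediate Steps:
g(U, G) = -18 (g(U, G) = (6*G)*(-3/G) = -18)
(-23 - 46)/g(-3, 7) = (-23 - 46)/(-18) = -69*(-1/18) = 23/6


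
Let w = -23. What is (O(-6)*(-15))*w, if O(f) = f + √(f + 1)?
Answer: -2070 + 345*I*√5 ≈ -2070.0 + 771.44*I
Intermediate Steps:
O(f) = f + √(1 + f)
(O(-6)*(-15))*w = ((-6 + √(1 - 6))*(-15))*(-23) = ((-6 + √(-5))*(-15))*(-23) = ((-6 + I*√5)*(-15))*(-23) = (90 - 15*I*√5)*(-23) = -2070 + 345*I*√5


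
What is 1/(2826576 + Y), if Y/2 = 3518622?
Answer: 1/9863820 ≈ 1.0138e-7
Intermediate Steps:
Y = 7037244 (Y = 2*3518622 = 7037244)
1/(2826576 + Y) = 1/(2826576 + 7037244) = 1/9863820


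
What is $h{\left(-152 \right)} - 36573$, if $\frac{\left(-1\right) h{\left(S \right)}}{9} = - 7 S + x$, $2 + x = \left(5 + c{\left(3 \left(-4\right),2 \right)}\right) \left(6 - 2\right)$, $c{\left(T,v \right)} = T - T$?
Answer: $-46311$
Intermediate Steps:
$c{\left(T,v \right)} = 0$
$x = 18$ ($x = -2 + \left(5 + 0\right) \left(6 - 2\right) = -2 + 5 \cdot 4 = -2 + 20 = 18$)
$h{\left(S \right)} = -162 + 63 S$ ($h{\left(S \right)} = - 9 \left(- 7 S + 18\right) = - 9 \left(18 - 7 S\right) = -162 + 63 S$)
$h{\left(-152 \right)} - 36573 = \left(-162 + 63 \left(-152\right)\right) - 36573 = \left(-162 - 9576\right) - 36573 = -9738 - 36573 = -46311$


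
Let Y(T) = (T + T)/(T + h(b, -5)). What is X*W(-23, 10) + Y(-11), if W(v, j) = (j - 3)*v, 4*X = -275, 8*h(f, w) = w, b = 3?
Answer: 4118279/372 ≈ 11071.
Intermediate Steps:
h(f, w) = w/8
X = -275/4 (X = (1/4)*(-275) = -275/4 ≈ -68.750)
W(v, j) = v*(-3 + j) (W(v, j) = (-3 + j)*v = v*(-3 + j))
Y(T) = 2*T/(-5/8 + T) (Y(T) = (T + T)/(T + (1/8)*(-5)) = (2*T)/(T - 5/8) = (2*T)/(-5/8 + T) = 2*T/(-5/8 + T))
X*W(-23, 10) + Y(-11) = -(-6325)*(-3 + 10)/4 + 16*(-11)/(-5 + 8*(-11)) = -(-6325)*7/4 + 16*(-11)/(-5 - 88) = -275/4*(-161) + 16*(-11)/(-93) = 44275/4 + 16*(-11)*(-1/93) = 44275/4 + 176/93 = 4118279/372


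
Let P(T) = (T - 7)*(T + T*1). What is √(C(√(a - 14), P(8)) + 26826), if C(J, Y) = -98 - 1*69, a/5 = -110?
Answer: √26659 ≈ 163.28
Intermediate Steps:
a = -550 (a = 5*(-110) = -550)
P(T) = 2*T*(-7 + T) (P(T) = (-7 + T)*(T + T) = (-7 + T)*(2*T) = 2*T*(-7 + T))
C(J, Y) = -167 (C(J, Y) = -98 - 69 = -167)
√(C(√(a - 14), P(8)) + 26826) = √(-167 + 26826) = √26659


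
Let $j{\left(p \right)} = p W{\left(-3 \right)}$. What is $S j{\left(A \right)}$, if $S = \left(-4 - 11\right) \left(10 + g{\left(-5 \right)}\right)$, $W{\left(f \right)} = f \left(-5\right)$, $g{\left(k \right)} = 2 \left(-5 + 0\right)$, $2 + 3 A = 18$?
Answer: $0$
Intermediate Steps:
$A = \frac{16}{3}$ ($A = - \frac{2}{3} + \frac{1}{3} \cdot 18 = - \frac{2}{3} + 6 = \frac{16}{3} \approx 5.3333$)
$g{\left(k \right)} = -10$ ($g{\left(k \right)} = 2 \left(-5\right) = -10$)
$W{\left(f \right)} = - 5 f$
$S = 0$ ($S = \left(-4 - 11\right) \left(10 - 10\right) = \left(-15\right) 0 = 0$)
$j{\left(p \right)} = 15 p$ ($j{\left(p \right)} = p \left(\left(-5\right) \left(-3\right)\right) = p 15 = 15 p$)
$S j{\left(A \right)} = 0 \cdot 15 \cdot \frac{16}{3} = 0 \cdot 80 = 0$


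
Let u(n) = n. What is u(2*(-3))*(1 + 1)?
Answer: -12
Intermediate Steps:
u(2*(-3))*(1 + 1) = (2*(-3))*(1 + 1) = -6*2 = -12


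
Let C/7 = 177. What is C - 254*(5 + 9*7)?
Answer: -16033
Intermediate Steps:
C = 1239 (C = 7*177 = 1239)
C - 254*(5 + 9*7) = 1239 - 254*(5 + 9*7) = 1239 - 254*(5 + 63) = 1239 - 254*68 = 1239 - 17272 = -16033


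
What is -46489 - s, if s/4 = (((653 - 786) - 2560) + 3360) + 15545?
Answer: -111337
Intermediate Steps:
s = 64848 (s = 4*((((653 - 786) - 2560) + 3360) + 15545) = 4*(((-133 - 2560) + 3360) + 15545) = 4*((-2693 + 3360) + 15545) = 4*(667 + 15545) = 4*16212 = 64848)
-46489 - s = -46489 - 1*64848 = -46489 - 64848 = -111337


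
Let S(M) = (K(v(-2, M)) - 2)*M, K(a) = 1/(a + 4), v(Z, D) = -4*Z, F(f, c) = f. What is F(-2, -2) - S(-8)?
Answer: -52/3 ≈ -17.333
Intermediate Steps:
K(a) = 1/(4 + a)
S(M) = -23*M/12 (S(M) = (1/(4 - 4*(-2)) - 2)*M = (1/(4 + 8) - 2)*M = (1/12 - 2)*M = -23*M/12)
F(-2, -2) - S(-8) = -2 - (-23)*(-8)/12 = -2 - 1*46/3 = -2 - 46/3 = -52/3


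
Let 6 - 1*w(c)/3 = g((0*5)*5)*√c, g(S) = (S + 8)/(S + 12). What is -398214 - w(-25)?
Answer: -398232 + 10*I ≈ -3.9823e+5 + 10.0*I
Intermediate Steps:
g(S) = (8 + S)/(12 + S)
w(c) = 18 - 2*√c (w(c) = 18 - 3*(8 + (0*5)*5)/(12 + (0*5)*5)*√c = 18 - 3*(8 + 0*5)/(12 + 0*5)*√c = 18 - 3*(8 + 0)/(12 + 0)*√c = 18 - 3*8/12*√c = 18 - 3*(1/12)*8*√c = 18 - 2*√c)
-398214 - w(-25) = -398214 - (18 - 10*I) = -398214 + (-18 + 10*I) = -398232 + 10*I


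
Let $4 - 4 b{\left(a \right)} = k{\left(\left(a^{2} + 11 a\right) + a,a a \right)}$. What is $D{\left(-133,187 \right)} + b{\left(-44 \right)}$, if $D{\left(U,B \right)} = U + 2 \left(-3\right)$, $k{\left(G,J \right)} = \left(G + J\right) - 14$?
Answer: $- \frac{1941}{2} \approx -970.5$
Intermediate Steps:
$k{\left(G,J \right)} = -14 + G + J$
$b{\left(a \right)} = \frac{9}{2} - 3 a - \frac{a^{2}}{2}$ ($b{\left(a \right)} = 1 - \frac{-14 + \left(\left(a^{2} + 11 a\right) + a\right) + a a}{4} = 1 - \frac{-14 + \left(a^{2} + 12 a\right) + a^{2}}{4} = 1 - \frac{-14 + 2 a^{2} + 12 a}{4} = 1 - \left(- \frac{7}{2} + \frac{a^{2}}{2} + 3 a\right) = \frac{9}{2} - 3 a - \frac{a^{2}}{2}$)
$D{\left(U,B \right)} = -6 + U$ ($D{\left(U,B \right)} = U - 6 = -6 + U$)
$D{\left(-133,187 \right)} + b{\left(-44 \right)} = \left(-6 - 133\right) - \left(- \frac{273}{2} + 968\right) = -139 + \left(\frac{9}{2} + 132 - 968\right) = -139 - \frac{1663}{2} = - \frac{1941}{2}$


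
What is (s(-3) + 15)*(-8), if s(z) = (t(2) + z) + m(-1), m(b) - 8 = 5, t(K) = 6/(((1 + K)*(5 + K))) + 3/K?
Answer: -1500/7 ≈ -214.29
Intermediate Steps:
t(K) = 3/K + 6/((1 + K)*(5 + K)) (t(K) = 6*(1/((1 + K)*(5 + K))) + 3/K = 6/((1 + K)*(5 + K)) + 3/K = 3/K + 6/((1 + K)*(5 + K)))
m(b) = 13 (m(b) = 8 + 5 = 13)
s(z) = 207/14 + z (s(z) = (3*(5 + 2**2 + 8*2)/(2*(5 + 2**2 + 6*2)) + z) + 13 = (3*(1/2)*(5 + 4 + 16)/(5 + 4 + 12) + z) + 13 = (3*(1/2)*25/21 + z) + 13 = (3*(1/2)*(1/21)*25 + z) + 13 = (25/14 + z) + 13 = 207/14 + z)
(s(-3) + 15)*(-8) = ((207/14 - 3) + 15)*(-8) = (165/14 + 15)*(-8) = (375/14)*(-8) = -1500/7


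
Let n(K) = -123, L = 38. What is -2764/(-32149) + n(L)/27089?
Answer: 70919669/870884261 ≈ 0.081434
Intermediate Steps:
-2764/(-32149) + n(L)/27089 = -2764/(-32149) - 123/27089 = -2764*(-1/32149) - 123*1/27089 = 2764/32149 - 123/27089 = 70919669/870884261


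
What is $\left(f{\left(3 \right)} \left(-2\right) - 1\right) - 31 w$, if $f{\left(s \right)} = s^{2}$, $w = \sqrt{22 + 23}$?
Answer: $-19 - 93 \sqrt{5} \approx -226.95$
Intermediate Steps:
$w = 3 \sqrt{5}$ ($w = \sqrt{45} = 3 \sqrt{5} \approx 6.7082$)
$\left(f{\left(3 \right)} \left(-2\right) - 1\right) - 31 w = \left(3^{2} \left(-2\right) - 1\right) - 31 \cdot 3 \sqrt{5} = \left(9 \left(-2\right) - 1\right) - 93 \sqrt{5} = \left(-18 - 1\right) - 93 \sqrt{5} = -19 - 93 \sqrt{5}$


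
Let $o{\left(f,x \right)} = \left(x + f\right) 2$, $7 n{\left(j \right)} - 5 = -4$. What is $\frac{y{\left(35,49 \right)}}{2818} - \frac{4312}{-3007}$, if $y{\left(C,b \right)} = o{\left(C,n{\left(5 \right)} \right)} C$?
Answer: $\frac{9774218}{4236863} \approx 2.3069$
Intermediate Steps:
$n{\left(j \right)} = \frac{1}{7}$ ($n{\left(j \right)} = \frac{5}{7} + \frac{1}{7} \left(-4\right) = \frac{5}{7} - \frac{4}{7} = \frac{1}{7}$)
$o{\left(f,x \right)} = 2 f + 2 x$ ($o{\left(f,x \right)} = \left(f + x\right) 2 = 2 f + 2 x$)
$y{\left(C,b \right)} = C \left(\frac{2}{7} + 2 C\right)$ ($y{\left(C,b \right)} = \left(2 C + 2 \cdot \frac{1}{7}\right) C = \left(2 C + \frac{2}{7}\right) C = \left(\frac{2}{7} + 2 C\right) C = C \left(\frac{2}{7} + 2 C\right)$)
$\frac{y{\left(35,49 \right)}}{2818} - \frac{4312}{-3007} = \frac{\frac{2}{7} \cdot 35 \left(1 + 7 \cdot 35\right)}{2818} - \frac{4312}{-3007} = \frac{2}{7} \cdot 35 \left(1 + 245\right) \frac{1}{2818} - - \frac{4312}{3007} = \frac{2}{7} \cdot 35 \cdot 246 \cdot \frac{1}{2818} + \frac{4312}{3007} = 2460 \cdot \frac{1}{2818} + \frac{4312}{3007} = \frac{1230}{1409} + \frac{4312}{3007} = \frac{9774218}{4236863}$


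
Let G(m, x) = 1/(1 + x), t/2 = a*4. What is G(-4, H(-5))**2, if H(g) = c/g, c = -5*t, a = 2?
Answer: 1/289 ≈ 0.0034602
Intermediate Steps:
t = 16 (t = 2*(2*4) = 2*8 = 16)
c = -80 (c = -5*16 = -80)
H(g) = -80/g
G(-4, H(-5))**2 = (1/(1 - 80/(-5)))**2 = (1/(1 - 80*(-1/5)))**2 = (1/(1 + 16))**2 = (1/17)**2 = 1/289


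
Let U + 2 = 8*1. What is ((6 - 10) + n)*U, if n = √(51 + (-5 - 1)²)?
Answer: -24 + 6*√87 ≈ 31.964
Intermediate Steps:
U = 6 (U = -2 + 8*1 = -2 + 8 = 6)
n = √87 (n = √(51 + (-6)²) = √(51 + 36) = √87 ≈ 9.3274)
((6 - 10) + n)*U = ((6 - 10) + √87)*6 = (-4 + √87)*6 = -24 + 6*√87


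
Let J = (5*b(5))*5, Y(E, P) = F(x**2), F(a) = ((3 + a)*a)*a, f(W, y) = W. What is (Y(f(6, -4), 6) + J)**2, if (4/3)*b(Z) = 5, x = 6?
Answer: 41026907601/16 ≈ 2.5642e+9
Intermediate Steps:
b(Z) = 15/4 (b(Z) = (3/4)*5 = 15/4)
F(a) = a**2*(3 + a) (F(a) = (a*(3 + a))*a = a**2*(3 + a))
Y(E, P) = 50544 (Y(E, P) = (6**2)**2*(3 + 6**2) = 36**2*(3 + 36) = 1296*39 = 50544)
J = 375/4 (J = (5*(15/4))*5 = (75/4)*5 = 375/4 ≈ 93.750)
(Y(f(6, -4), 6) + J)**2 = (50544 + 375/4)**2 = (202551/4)**2 = 41026907601/16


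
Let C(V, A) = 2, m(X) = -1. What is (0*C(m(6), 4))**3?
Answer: 0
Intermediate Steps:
(0*C(m(6), 4))**3 = (0*2)**3 = 0**3 = 0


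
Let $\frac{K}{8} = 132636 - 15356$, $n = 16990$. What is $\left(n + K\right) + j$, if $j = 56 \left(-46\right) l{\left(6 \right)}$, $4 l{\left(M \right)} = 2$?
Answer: $953942$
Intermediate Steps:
$l{\left(M \right)} = \frac{1}{2}$ ($l{\left(M \right)} = \frac{1}{4} \cdot 2 = \frac{1}{2}$)
$j = -1288$ ($j = 56 \left(-46\right) \frac{1}{2} = \left(-2576\right) \frac{1}{2} = -1288$)
$K = 938240$ ($K = 8 \left(132636 - 15356\right) = 8 \cdot 117280 = 938240$)
$\left(n + K\right) + j = \left(16990 + 938240\right) - 1288 = 955230 - 1288 = 953942$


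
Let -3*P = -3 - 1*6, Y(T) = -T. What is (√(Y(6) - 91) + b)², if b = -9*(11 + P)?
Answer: (126 - I*√97)² ≈ 15779.0 - 2481.9*I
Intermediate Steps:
P = 3 (P = -(-3 - 1*6)/3 = -(-3 - 6)/3 = -⅓*(-9) = 3)
b = -126 (b = -9*(11 + 3) = -9*14 = -126)
(√(Y(6) - 91) + b)² = (√(-1*6 - 91) - 126)² = (√(-6 - 91) - 126)² = (√(-97) - 126)² = (I*√97 - 126)² = (-126 + I*√97)²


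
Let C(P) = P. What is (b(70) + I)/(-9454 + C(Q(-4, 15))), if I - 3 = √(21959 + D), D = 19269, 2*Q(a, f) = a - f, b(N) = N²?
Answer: -9806/18927 - 4*√10307/18927 ≈ -0.53955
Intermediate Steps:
Q(a, f) = a/2 - f/2 (Q(a, f) = (a - f)/2 = a/2 - f/2)
I = 3 + 2*√10307 (I = 3 + √(21959 + 19269) = 3 + √41228 = 3 + 2*√10307 ≈ 206.05)
(b(70) + I)/(-9454 + C(Q(-4, 15))) = (70² + (3 + 2*√10307))/(-9454 + ((½)*(-4) - ½*15)) = (4900 + (3 + 2*√10307))/(-9454 + (-2 - 15/2)) = (4903 + 2*√10307)/(-9454 - 19/2) = (4903 + 2*√10307)/(-18927/2) = (4903 + 2*√10307)*(-2/18927) = -9806/18927 - 4*√10307/18927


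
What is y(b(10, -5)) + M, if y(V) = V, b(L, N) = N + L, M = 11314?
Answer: 11319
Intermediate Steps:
b(L, N) = L + N
y(b(10, -5)) + M = (10 - 5) + 11314 = 5 + 11314 = 11319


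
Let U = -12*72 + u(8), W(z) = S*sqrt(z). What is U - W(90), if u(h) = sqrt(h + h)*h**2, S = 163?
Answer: -608 - 489*sqrt(10) ≈ -2154.4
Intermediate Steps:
u(h) = sqrt(2)*h**(5/2) (u(h) = sqrt(2*h)*h**2 = (sqrt(2)*sqrt(h))*h**2 = sqrt(2)*h**(5/2))
W(z) = 163*sqrt(z)
U = -608 (U = -12*72 + sqrt(2)*8**(5/2) = -864 + sqrt(2)*(128*sqrt(2)) = -864 + 256 = -608)
U - W(90) = -608 - 163*sqrt(90) = -608 - 163*3*sqrt(10) = -608 - 489*sqrt(10)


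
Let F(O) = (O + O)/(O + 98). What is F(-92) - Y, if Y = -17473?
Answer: 52327/3 ≈ 17442.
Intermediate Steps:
F(O) = 2*O/(98 + O) (F(O) = (2*O)/(98 + O) = 2*O/(98 + O))
F(-92) - Y = 2*(-92)/(98 - 92) - 1*(-17473) = 2*(-92)/6 + 17473 = 2*(-92)*(⅙) + 17473 = -92/3 + 17473 = 52327/3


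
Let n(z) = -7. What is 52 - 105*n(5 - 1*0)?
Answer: 787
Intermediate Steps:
52 - 105*n(5 - 1*0) = 52 - 105*(-7) = 52 + 735 = 787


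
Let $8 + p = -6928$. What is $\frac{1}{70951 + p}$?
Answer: $\frac{1}{64015} \approx 1.5621 \cdot 10^{-5}$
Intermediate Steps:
$p = -6936$ ($p = -8 - 6928 = -6936$)
$\frac{1}{70951 + p} = \frac{1}{70951 - 6936} = \frac{1}{64015}$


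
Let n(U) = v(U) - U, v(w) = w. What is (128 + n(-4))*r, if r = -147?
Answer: -18816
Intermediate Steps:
n(U) = 0 (n(U) = U - U = 0)
(128 + n(-4))*r = (128 + 0)*(-147) = 128*(-147) = -18816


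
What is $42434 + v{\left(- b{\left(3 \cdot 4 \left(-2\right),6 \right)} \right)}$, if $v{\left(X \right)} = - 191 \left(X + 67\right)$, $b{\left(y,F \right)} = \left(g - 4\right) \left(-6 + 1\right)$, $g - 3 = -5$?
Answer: $35367$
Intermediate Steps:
$g = -2$ ($g = 3 - 5 = -2$)
$b{\left(y,F \right)} = 30$ ($b{\left(y,F \right)} = \left(-2 - 4\right) \left(-6 + 1\right) = \left(-6\right) \left(-5\right) = 30$)
$v{\left(X \right)} = -12797 - 191 X$ ($v{\left(X \right)} = - 191 \left(67 + X\right) = -12797 - 191 X$)
$42434 + v{\left(- b{\left(3 \cdot 4 \left(-2\right),6 \right)} \right)} = 42434 - \left(12797 + 191 \left(\left(-1\right) 30\right)\right) = 42434 - 7067 = 35367$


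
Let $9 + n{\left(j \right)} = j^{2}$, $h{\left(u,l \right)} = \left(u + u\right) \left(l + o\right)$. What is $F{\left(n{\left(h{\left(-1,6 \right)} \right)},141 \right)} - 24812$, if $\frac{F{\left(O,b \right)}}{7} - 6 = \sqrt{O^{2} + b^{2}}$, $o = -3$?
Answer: $-24770 + 21 \sqrt{2290} \approx -23765.0$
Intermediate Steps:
$h{\left(u,l \right)} = 2 u \left(-3 + l\right)$ ($h{\left(u,l \right)} = \left(u + u\right) \left(l - 3\right) = 2 u \left(-3 + l\right)$)
$n{\left(j \right)} = -9 + j^{2}$
$F{\left(O,b \right)} = 42 + 7 \sqrt{O^{2} + b^{2}}$
$F{\left(n{\left(h{\left(-1,6 \right)} \right)},141 \right)} - 24812 = \left(42 + 7 \sqrt{\left(-9 + \left(2 \left(-1\right) \left(-3 + 6\right)\right)^{2}\right)^{2} + 141^{2}}\right) - 24812 = \left(42 + 7 \sqrt{\left(-9 + \left(2 \left(-1\right) 3\right)^{2}\right)^{2} + 19881}\right) - 24812 = \left(42 + 7 \sqrt{\left(-9 + \left(-6\right)^{2}\right)^{2} + 19881}\right) - 24812 = \left(42 + 7 \sqrt{\left(-9 + 36\right)^{2} + 19881}\right) - 24812 = \left(42 + 7 \sqrt{27^{2} + 19881}\right) - 24812 = \left(42 + 7 \sqrt{729 + 19881}\right) - 24812 = \left(42 + 7 \sqrt{20610}\right) - 24812 = \left(42 + 7 \cdot 3 \sqrt{2290}\right) - 24812 = \left(42 + 21 \sqrt{2290}\right) - 24812 = -24770 + 21 \sqrt{2290}$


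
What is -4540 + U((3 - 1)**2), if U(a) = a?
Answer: -4536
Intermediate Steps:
-4540 + U((3 - 1)**2) = -4540 + (3 - 1)**2 = -4540 + 2**2 = -4540 + 4 = -4536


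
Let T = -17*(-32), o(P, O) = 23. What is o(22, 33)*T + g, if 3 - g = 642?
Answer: 11873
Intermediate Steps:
g = -639 (g = 3 - 1*642 = 3 - 642 = -639)
T = 544
o(22, 33)*T + g = 23*544 - 639 = 12512 - 639 = 11873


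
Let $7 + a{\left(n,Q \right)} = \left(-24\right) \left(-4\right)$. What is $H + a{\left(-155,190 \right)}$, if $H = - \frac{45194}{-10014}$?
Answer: $\frac{468220}{5007} \approx 93.513$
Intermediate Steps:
$a{\left(n,Q \right)} = 89$ ($a{\left(n,Q \right)} = -7 - -96 = -7 + 96 = 89$)
$H = \frac{22597}{5007}$ ($H = \left(-45194\right) \left(- \frac{1}{10014}\right) = \frac{22597}{5007} \approx 4.5131$)
$H + a{\left(-155,190 \right)} = \frac{22597}{5007} + 89 = \frac{468220}{5007}$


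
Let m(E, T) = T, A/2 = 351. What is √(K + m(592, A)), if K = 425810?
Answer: 4*√26657 ≈ 653.08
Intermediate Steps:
A = 702 (A = 2*351 = 702)
√(K + m(592, A)) = √(425810 + 702) = √426512 = 4*√26657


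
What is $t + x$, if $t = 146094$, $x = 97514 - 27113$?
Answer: $216495$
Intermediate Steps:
$x = 70401$ ($x = 97514 - 27113 = 70401$)
$t + x = 146094 + 70401 = 216495$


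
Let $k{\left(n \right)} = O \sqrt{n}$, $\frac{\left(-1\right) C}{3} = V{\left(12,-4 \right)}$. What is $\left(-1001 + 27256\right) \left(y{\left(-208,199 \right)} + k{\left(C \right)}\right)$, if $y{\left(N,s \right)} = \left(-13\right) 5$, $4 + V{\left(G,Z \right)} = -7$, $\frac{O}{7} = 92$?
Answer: $-1706575 + 16908220 \sqrt{33} \approx 9.5424 \cdot 10^{7}$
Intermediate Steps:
$O = 644$ ($O = 7 \cdot 92 = 644$)
$V{\left(G,Z \right)} = -11$ ($V{\left(G,Z \right)} = -4 - 7 = -11$)
$y{\left(N,s \right)} = -65$
$C = 33$ ($C = \left(-3\right) \left(-11\right) = 33$)
$k{\left(n \right)} = 644 \sqrt{n}$
$\left(-1001 + 27256\right) \left(y{\left(-208,199 \right)} + k{\left(C \right)}\right) = \left(-1001 + 27256\right) \left(-65 + 644 \sqrt{33}\right) = 26255 \left(-65 + 644 \sqrt{33}\right) = -1706575 + 16908220 \sqrt{33}$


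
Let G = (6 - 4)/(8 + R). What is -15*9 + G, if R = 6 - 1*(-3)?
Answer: -2293/17 ≈ -134.88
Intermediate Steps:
R = 9 (R = 6 + 3 = 9)
G = 2/17 (G = (6 - 4)/(8 + 9) = 2/17 ≈ 0.11765)
-15*9 + G = -15*9 + 2/17 = -135 + 2/17 = -2293/17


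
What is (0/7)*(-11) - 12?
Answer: -12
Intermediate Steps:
(0/7)*(-11) - 12 = (0*(⅐))*(-11) - 12 = 0*(-11) - 12 = 0 - 12 = -12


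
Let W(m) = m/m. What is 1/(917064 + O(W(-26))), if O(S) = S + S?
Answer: 1/917066 ≈ 1.0904e-6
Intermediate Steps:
W(m) = 1
O(S) = 2*S
1/(917064 + O(W(-26))) = 1/(917064 + 2*1) = 1/(917064 + 2) = 1/917066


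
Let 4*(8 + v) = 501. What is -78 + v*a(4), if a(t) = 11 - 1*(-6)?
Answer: 7661/4 ≈ 1915.3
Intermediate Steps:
v = 469/4 (v = -8 + (1/4)*501 = -8 + 501/4 = 469/4 ≈ 117.25)
a(t) = 17 (a(t) = 11 + 6 = 17)
-78 + v*a(4) = -78 + (469/4)*17 = -78 + 7973/4 = 7661/4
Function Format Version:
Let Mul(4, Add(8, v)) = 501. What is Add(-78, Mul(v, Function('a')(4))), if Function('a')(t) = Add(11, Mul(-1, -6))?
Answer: Rational(7661, 4) ≈ 1915.3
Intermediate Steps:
v = Rational(469, 4) (v = Add(-8, Mul(Rational(1, 4), 501)) = Add(-8, Rational(501, 4)) = Rational(469, 4) ≈ 117.25)
Function('a')(t) = 17 (Function('a')(t) = Add(11, 6) = 17)
Add(-78, Mul(v, Function('a')(4))) = Add(-78, Mul(Rational(469, 4), 17)) = Add(-78, Rational(7973, 4)) = Rational(7661, 4)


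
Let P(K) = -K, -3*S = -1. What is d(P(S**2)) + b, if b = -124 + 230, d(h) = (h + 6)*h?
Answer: 8533/81 ≈ 105.35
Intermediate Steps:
S = 1/3 (S = -1/3*(-1) = 1/3 ≈ 0.33333)
d(h) = h*(6 + h) (d(h) = (6 + h)*h = h*(6 + h))
b = 106
d(P(S**2)) + b = (-(1/3)**2)*(6 - (1/3)**2) + 106 = (-1*1/9)*(6 - 1*1/9) + 106 = -(6 - 1/9)/9 + 106 = -1/9*53/9 + 106 = -53/81 + 106 = 8533/81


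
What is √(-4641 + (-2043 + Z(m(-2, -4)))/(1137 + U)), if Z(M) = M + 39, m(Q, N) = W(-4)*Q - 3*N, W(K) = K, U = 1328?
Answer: I*√28204650785/2465 ≈ 68.131*I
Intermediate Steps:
m(Q, N) = -4*Q - 3*N
Z(M) = 39 + M
√(-4641 + (-2043 + Z(m(-2, -4)))/(1137 + U)) = √(-4641 + (-2043 + (39 + (-4*(-2) - 3*(-4))))/(1137 + 1328)) = √(-4641 + (-2043 + (39 + (8 + 12)))/2465) = √(-4641 + (-2043 + (39 + 20))*(1/2465)) = √(-4641 + (-2043 + 59)*(1/2465)) = √(-4641 - 1984*1/2465) = √(-4641 - 1984/2465) = √(-11442049/2465) = I*√28204650785/2465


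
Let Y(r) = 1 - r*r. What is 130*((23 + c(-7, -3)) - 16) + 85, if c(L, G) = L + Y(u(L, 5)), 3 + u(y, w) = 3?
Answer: 215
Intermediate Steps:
u(y, w) = 0 (u(y, w) = -3 + 3 = 0)
Y(r) = 1 - r²
c(L, G) = 1 + L (c(L, G) = L + (1 - 1*0²) = L + (1 - 1*0) = L + (1 + 0) = L + 1 = 1 + L)
130*((23 + c(-7, -3)) - 16) + 85 = 130*((23 + (1 - 7)) - 16) + 85 = 130*((23 - 6) - 16) + 85 = 130*(17 - 16) + 85 = 130*1 + 85 = 130 + 85 = 215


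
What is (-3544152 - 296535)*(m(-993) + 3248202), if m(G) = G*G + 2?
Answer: -16262440451811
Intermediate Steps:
m(G) = 2 + G**2 (m(G) = G**2 + 2 = 2 + G**2)
(-3544152 - 296535)*(m(-993) + 3248202) = (-3544152 - 296535)*((2 + (-993)**2) + 3248202) = -3840687*((2 + 986049) + 3248202) = -3840687*(986051 + 3248202) = -3840687*4234253 = -16262440451811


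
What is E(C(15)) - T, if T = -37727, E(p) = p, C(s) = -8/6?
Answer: 113177/3 ≈ 37726.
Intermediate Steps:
C(s) = -4/3 (C(s) = -8*1/6 = -4/3)
E(C(15)) - T = -4/3 - 1*(-37727) = -4/3 + 37727 = 113177/3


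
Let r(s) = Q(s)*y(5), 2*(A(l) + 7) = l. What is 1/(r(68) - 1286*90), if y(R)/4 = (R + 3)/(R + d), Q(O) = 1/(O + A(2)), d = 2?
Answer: -217/25115564 ≈ -8.6401e-6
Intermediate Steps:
A(l) = -7 + l/2
Q(O) = 1/(-6 + O) (Q(O) = 1/(O + (-7 + (½)*2)) = 1/(O + (-7 + 1)) = 1/(O - 6) = 1/(-6 + O))
y(R) = 4*(3 + R)/(2 + R) (y(R) = 4*((R + 3)/(R + 2)) = 4*((3 + R)/(2 + R)) = 4*(3 + R)/(2 + R))
r(s) = 32/(7*(-6 + s)) (r(s) = (4*(3 + 5)/(2 + 5))/(-6 + s) = (4*8/7)/(-6 + s) = (4*(⅐)*8)/(-6 + s) = (32/7)/(-6 + s) = 32/(7*(-6 + s)))
1/(r(68) - 1286*90) = 1/(32/(7*(-6 + 68)) - 1286*90) = 1/((32/7)/62 - 1*115740) = 1/((32/7)*(1/62) - 115740) = 1/(16/217 - 115740) = 1/(-25115564/217) = -217/25115564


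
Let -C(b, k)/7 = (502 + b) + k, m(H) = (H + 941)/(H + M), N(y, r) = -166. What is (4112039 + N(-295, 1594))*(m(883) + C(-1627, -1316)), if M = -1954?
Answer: 25080167881723/357 ≈ 7.0253e+10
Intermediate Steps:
m(H) = (941 + H)/(-1954 + H) (m(H) = (H + 941)/(H - 1954) = (941 + H)/(-1954 + H))
C(b, k) = -3514 - 7*b - 7*k (C(b, k) = -7*((502 + b) + k) = -7*(502 + b + k) = -3514 - 7*b - 7*k)
(4112039 + N(-295, 1594))*(m(883) + C(-1627, -1316)) = (4112039 - 166)*((941 + 883)/(-1954 + 883) + (-3514 - 7*(-1627) - 7*(-1316))) = 4111873*(1824/(-1071) + (-3514 + 11389 + 9212)) = 4111873*(-1/1071*1824 + 17087) = 4111873*(-608/357 + 17087) = 4111873*(6099451/357) = 25080167881723/357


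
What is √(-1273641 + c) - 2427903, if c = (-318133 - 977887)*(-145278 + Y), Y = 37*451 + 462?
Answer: -2427903 + 7*√3388907611 ≈ -2.0204e+6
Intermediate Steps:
Y = 17149 (Y = 16687 + 462 = 17149)
c = 166057746580 (c = (-318133 - 977887)*(-145278 + 17149) = -1296020*(-128129) = 166057746580)
√(-1273641 + c) - 2427903 = √(-1273641 + 166057746580) - 2427903 = √166056472939 - 2427903 = 7*√3388907611 - 2427903 = -2427903 + 7*√3388907611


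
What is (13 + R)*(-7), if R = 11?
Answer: -168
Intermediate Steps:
(13 + R)*(-7) = (13 + 11)*(-7) = 24*(-7) = -168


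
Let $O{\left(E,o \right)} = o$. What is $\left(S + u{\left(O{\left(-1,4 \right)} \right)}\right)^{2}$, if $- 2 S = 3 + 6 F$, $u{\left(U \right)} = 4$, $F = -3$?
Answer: $\frac{529}{4} \approx 132.25$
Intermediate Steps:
$S = \frac{15}{2}$ ($S = - \frac{3 + 6 \left(-3\right)}{2} = - \frac{3 - 18}{2} = \left(- \frac{1}{2}\right) \left(-15\right) = \frac{15}{2} \approx 7.5$)
$\left(S + u{\left(O{\left(-1,4 \right)} \right)}\right)^{2} = \left(\frac{15}{2} + 4\right)^{2} = \left(\frac{23}{2}\right)^{2} = \frac{529}{4}$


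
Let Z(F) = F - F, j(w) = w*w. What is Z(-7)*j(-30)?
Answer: 0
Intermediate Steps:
j(w) = w²
Z(F) = 0
Z(-7)*j(-30) = 0*(-30)² = 0*900 = 0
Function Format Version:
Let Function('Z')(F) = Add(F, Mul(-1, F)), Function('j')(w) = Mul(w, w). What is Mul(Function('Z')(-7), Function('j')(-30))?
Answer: 0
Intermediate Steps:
Function('j')(w) = Pow(w, 2)
Function('Z')(F) = 0
Mul(Function('Z')(-7), Function('j')(-30)) = Mul(0, Pow(-30, 2)) = Mul(0, 900) = 0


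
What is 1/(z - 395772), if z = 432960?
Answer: 1/37188 ≈ 2.6890e-5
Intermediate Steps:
1/(z - 395772) = 1/(432960 - 395772) = 1/37188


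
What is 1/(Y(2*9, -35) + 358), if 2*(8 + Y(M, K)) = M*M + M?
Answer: 1/521 ≈ 0.0019194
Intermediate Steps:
Y(M, K) = -8 + M/2 + M²/2 (Y(M, K) = -8 + (M*M + M)/2 = -8 + (M² + M)/2 = -8 + (M + M²)/2 = -8 + (M/2 + M²/2) = -8 + M/2 + M²/2)
1/(Y(2*9, -35) + 358) = 1/((-8 + (2*9)/2 + (2*9)²/2) + 358) = 1/((-8 + (½)*18 + (½)*18²) + 358) = 1/((-8 + 9 + (½)*324) + 358) = 1/((-8 + 9 + 162) + 358) = 1/(163 + 358) = 1/521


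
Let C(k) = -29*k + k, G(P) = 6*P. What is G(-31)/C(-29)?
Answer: -93/406 ≈ -0.22906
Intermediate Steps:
C(k) = -28*k
G(-31)/C(-29) = (6*(-31))/((-28*(-29))) = -186/812 = -186*1/812 = -93/406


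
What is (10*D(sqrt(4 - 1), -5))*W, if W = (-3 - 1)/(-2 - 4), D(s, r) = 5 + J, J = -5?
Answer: 0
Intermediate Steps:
D(s, r) = 0 (D(s, r) = 5 - 5 = 0)
W = 2/3 (W = -4/(-6) = -4*(-1/6) = 2/3 ≈ 0.66667)
(10*D(sqrt(4 - 1), -5))*W = (10*0)*(2/3) = 0*(2/3) = 0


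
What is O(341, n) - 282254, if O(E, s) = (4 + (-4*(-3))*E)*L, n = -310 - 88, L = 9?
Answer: -245390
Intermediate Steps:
n = -398
O(E, s) = 36 + 108*E (O(E, s) = (4 + (-4*(-3))*E)*9 = (4 + 12*E)*9 = 36 + 108*E)
O(341, n) - 282254 = (36 + 108*341) - 282254 = (36 + 36828) - 282254 = 36864 - 282254 = -245390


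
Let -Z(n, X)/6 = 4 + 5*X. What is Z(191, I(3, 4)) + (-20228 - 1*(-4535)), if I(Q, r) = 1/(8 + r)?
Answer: -31439/2 ≈ -15720.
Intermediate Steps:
Z(n, X) = -24 - 30*X (Z(n, X) = -6*(4 + 5*X) = -24 - 30*X)
Z(191, I(3, 4)) + (-20228 - 1*(-4535)) = (-24 - 30/(8 + 4)) + (-20228 - 1*(-4535)) = (-24 - 30/12) + (-20228 + 4535) = (-24 - 30*1/12) - 15693 = (-24 - 5/2) - 15693 = -53/2 - 15693 = -31439/2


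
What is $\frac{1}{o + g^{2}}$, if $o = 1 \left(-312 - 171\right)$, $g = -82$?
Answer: $\frac{1}{6241} \approx 0.00016023$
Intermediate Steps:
$o = -483$ ($o = 1 \left(-312 - 171\right) = 1 \left(-483\right) = -483$)
$\frac{1}{o + g^{2}} = \frac{1}{-483 + \left(-82\right)^{2}} = \frac{1}{-483 + 6724} = \frac{1}{6241}$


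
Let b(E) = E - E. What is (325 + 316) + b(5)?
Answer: 641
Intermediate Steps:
b(E) = 0
(325 + 316) + b(5) = (325 + 316) + 0 = 641 + 0 = 641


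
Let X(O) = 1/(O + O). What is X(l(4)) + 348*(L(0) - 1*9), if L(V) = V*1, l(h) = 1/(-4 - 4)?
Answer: -3136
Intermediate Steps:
l(h) = -⅛ (l(h) = 1/(-8) = -⅛)
L(V) = V
X(O) = 1/(2*O)
X(l(4)) + 348*(L(0) - 1*9) = 1/(2*(-⅛)) + 348*(0 - 1*9) = (½)*(-8) + 348*(0 - 9) = -4 + 348*(-9) = -4 - 3132 = -3136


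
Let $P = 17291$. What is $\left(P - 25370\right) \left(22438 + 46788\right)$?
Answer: $-559276854$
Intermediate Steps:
$\left(P - 25370\right) \left(22438 + 46788\right) = \left(17291 - 25370\right) \left(22438 + 46788\right) = \left(-8079\right) 69226 = -559276854$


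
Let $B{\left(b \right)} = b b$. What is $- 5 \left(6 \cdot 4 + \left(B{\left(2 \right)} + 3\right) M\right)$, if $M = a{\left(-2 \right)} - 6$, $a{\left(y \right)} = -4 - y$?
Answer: $160$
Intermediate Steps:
$B{\left(b \right)} = b^{2}$
$M = -8$ ($M = \left(-4 - -2\right) - 6 = \left(-4 + 2\right) - 6 = -2 - 6 = -8$)
$- 5 \left(6 \cdot 4 + \left(B{\left(2 \right)} + 3\right) M\right) = - 5 \left(6 \cdot 4 + \left(2^{2} + 3\right) \left(-8\right)\right) = - 5 \left(24 + \left(4 + 3\right) \left(-8\right)\right) = - 5 \left(24 + 7 \left(-8\right)\right) = - 5 \left(24 - 56\right) = \left(-5\right) \left(-32\right) = 160$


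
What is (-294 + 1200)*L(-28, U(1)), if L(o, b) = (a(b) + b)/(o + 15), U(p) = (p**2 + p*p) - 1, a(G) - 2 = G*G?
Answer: -3624/13 ≈ -278.77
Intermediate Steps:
a(G) = 2 + G**2 (a(G) = 2 + G*G = 2 + G**2)
U(p) = -1 + 2*p**2 (U(p) = (p**2 + p**2) - 1 = 2*p**2 - 1 = -1 + 2*p**2)
L(o, b) = (2 + b + b**2)/(15 + o) (L(o, b) = ((2 + b**2) + b)/(o + 15) = (2 + b + b**2)/(15 + o))
(-294 + 1200)*L(-28, U(1)) = (-294 + 1200)*((2 + (-1 + 2*1**2) + (-1 + 2*1**2)**2)/(15 - 28)) = 906*((2 + (-1 + 2*1) + (-1 + 2*1)**2)/(-13)) = 906*(-(2 + (-1 + 2) + (-1 + 2)**2)/13) = 906*(-(2 + 1 + 1**2)/13) = 906*(-(2 + 1 + 1)/13) = 906*(-1/13*4) = 906*(-4/13) = -3624/13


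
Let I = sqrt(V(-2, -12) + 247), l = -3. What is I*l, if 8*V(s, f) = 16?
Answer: -3*sqrt(249) ≈ -47.339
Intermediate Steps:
V(s, f) = 2 (V(s, f) = (1/8)*16 = 2)
I = sqrt(249) (I = sqrt(2 + 247) = sqrt(249) ≈ 15.780)
I*l = sqrt(249)*(-3) = -3*sqrt(249)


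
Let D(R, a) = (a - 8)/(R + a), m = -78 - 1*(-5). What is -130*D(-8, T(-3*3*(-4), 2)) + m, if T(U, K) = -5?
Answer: -203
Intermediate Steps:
m = -73 (m = -78 + 5 = -73)
D(R, a) = (-8 + a)/(R + a)
-130*D(-8, T(-3*3*(-4), 2)) + m = -130*(-8 - 5)/(-8 - 5) - 73 = -130*(-13)/(-13) - 73 = -(-10)*(-13) - 73 = -130*1 - 73 = -130 - 73 = -203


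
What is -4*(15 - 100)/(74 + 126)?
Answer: 17/10 ≈ 1.7000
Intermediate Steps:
-4*(15 - 100)/(74 + 126) = -(-340)/200 = -4*(-17/40) = 17/10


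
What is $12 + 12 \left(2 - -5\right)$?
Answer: $96$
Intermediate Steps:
$12 + 12 \left(2 - -5\right) = 12 + 12 \left(2 + 5\right) = 12 + 12 \cdot 7 = 12 + 84 = 96$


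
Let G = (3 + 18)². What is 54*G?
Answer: 23814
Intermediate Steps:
G = 441 (G = 21² = 441)
54*G = 54*441 = 23814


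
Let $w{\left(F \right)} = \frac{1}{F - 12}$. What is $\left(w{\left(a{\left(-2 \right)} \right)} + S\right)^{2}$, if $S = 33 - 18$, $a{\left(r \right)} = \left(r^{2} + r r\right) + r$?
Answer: $\frac{7921}{36} \approx 220.03$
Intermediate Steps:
$a{\left(r \right)} = r + 2 r^{2}$ ($a{\left(r \right)} = \left(r^{2} + r^{2}\right) + r = 2 r^{2} + r = r + 2 r^{2}$)
$w{\left(F \right)} = \frac{1}{-12 + F}$
$S = 15$ ($S = 33 - 18 = 15$)
$\left(w{\left(a{\left(-2 \right)} \right)} + S\right)^{2} = \left(\frac{1}{-12 - 2 \left(1 + 2 \left(-2\right)\right)} + 15\right)^{2} = \left(\frac{1}{-12 - 2 \left(1 - 4\right)} + 15\right)^{2} = \left(\frac{1}{-12 - -6} + 15\right)^{2} = \left(\frac{1}{-12 + 6} + 15\right)^{2} = \left(\frac{1}{-6} + 15\right)^{2} = \left(- \frac{1}{6} + 15\right)^{2} = \left(\frac{89}{6}\right)^{2} = \frac{7921}{36}$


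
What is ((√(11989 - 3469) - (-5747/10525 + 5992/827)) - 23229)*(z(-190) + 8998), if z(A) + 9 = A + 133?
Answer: -1806475510554792/8704175 + 17864*√2130 ≈ -2.0672e+8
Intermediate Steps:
z(A) = 124 + A (z(A) = -9 + (A + 133) = -9 + (133 + A) = 124 + A)
((√(11989 - 3469) - (-5747/10525 + 5992/827)) - 23229)*(z(-190) + 8998) = ((√(11989 - 3469) - (-5747/10525 + 5992/827)) - 23229)*((124 - 190) + 8998) = ((√8520 - (-5747*1/10525 + 5992*(1/827))) - 23229)*(-66 + 8998) = ((2*√2130 - (-5747/10525 + 5992/827)) - 23229)*8932 = ((2*√2130 - 1*58313031/8704175) - 23229)*8932 = ((2*√2130 - 58313031/8704175) - 23229)*8932 = ((-58313031/8704175 + 2*√2130) - 23229)*8932 = (-202247594106/8704175 + 2*√2130)*8932 = -1806475510554792/8704175 + 17864*√2130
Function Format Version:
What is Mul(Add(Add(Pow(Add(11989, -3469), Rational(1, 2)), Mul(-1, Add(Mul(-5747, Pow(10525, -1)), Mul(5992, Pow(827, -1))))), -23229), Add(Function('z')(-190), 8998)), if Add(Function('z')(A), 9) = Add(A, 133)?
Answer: Add(Rational(-1806475510554792, 8704175), Mul(17864, Pow(2130, Rational(1, 2)))) ≈ -2.0672e+8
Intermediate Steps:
Function('z')(A) = Add(124, A) (Function('z')(A) = Add(-9, Add(A, 133)) = Add(-9, Add(133, A)) = Add(124, A))
Mul(Add(Add(Pow(Add(11989, -3469), Rational(1, 2)), Mul(-1, Add(Mul(-5747, Pow(10525, -1)), Mul(5992, Pow(827, -1))))), -23229), Add(Function('z')(-190), 8998)) = Mul(Add(Add(Pow(Add(11989, -3469), Rational(1, 2)), Mul(-1, Add(Mul(-5747, Pow(10525, -1)), Mul(5992, Pow(827, -1))))), -23229), Add(Add(124, -190), 8998)) = Mul(Add(Add(Pow(8520, Rational(1, 2)), Mul(-1, Add(Mul(-5747, Rational(1, 10525)), Mul(5992, Rational(1, 827))))), -23229), Add(-66, 8998)) = Mul(Add(Add(Mul(2, Pow(2130, Rational(1, 2))), Mul(-1, Add(Rational(-5747, 10525), Rational(5992, 827)))), -23229), 8932) = Mul(Add(Add(Mul(2, Pow(2130, Rational(1, 2))), Mul(-1, Rational(58313031, 8704175))), -23229), 8932) = Mul(Add(Add(Mul(2, Pow(2130, Rational(1, 2))), Rational(-58313031, 8704175)), -23229), 8932) = Mul(Add(Add(Rational(-58313031, 8704175), Mul(2, Pow(2130, Rational(1, 2)))), -23229), 8932) = Mul(Add(Rational(-202247594106, 8704175), Mul(2, Pow(2130, Rational(1, 2)))), 8932) = Add(Rational(-1806475510554792, 8704175), Mul(17864, Pow(2130, Rational(1, 2))))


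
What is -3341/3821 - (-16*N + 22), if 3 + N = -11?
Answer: -943307/3821 ≈ -246.87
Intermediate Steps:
N = -14 (N = -3 - 11 = -14)
-3341/3821 - (-16*N + 22) = -3341/3821 - (-16*(-14) + 22) = -3341*1/3821 - (224 + 22) = -3341/3821 - 1*246 = -3341/3821 - 246 = -943307/3821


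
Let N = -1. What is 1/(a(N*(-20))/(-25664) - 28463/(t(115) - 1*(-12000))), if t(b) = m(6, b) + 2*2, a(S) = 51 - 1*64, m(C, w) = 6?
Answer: -154112320/365159151 ≈ -0.42204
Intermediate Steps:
a(S) = -13 (a(S) = 51 - 64 = -13)
t(b) = 10 (t(b) = 6 + 2*2 = 6 + 4 = 10)
1/(a(N*(-20))/(-25664) - 28463/(t(115) - 1*(-12000))) = 1/(-13/(-25664) - 28463/(10 - 1*(-12000))) = 1/(-13*(-1/25664) - 28463/(10 + 12000)) = 1/(13/25664 - 28463/12010) = 1/(-365159151/154112320) = -154112320/365159151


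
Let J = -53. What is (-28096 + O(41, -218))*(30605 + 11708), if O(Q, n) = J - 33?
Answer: -1192464966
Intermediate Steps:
O(Q, n) = -86 (O(Q, n) = -53 - 33 = -86)
(-28096 + O(41, -218))*(30605 + 11708) = (-28096 - 86)*(30605 + 11708) = -28182*42313 = -1192464966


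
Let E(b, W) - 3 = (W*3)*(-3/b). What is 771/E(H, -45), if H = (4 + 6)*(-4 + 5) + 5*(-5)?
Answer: -257/8 ≈ -32.125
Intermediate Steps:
H = -15 (H = 10*1 - 25 = 10 - 25 = -15)
E(b, W) = 3 - 9*W/b (E(b, W) = 3 + (W*3)*(-3/b) = 3 + (3*W)*(-3/b) = 3 - 9*W/b)
771/E(H, -45) = 771/(3 - 9*(-45)/(-15)) = 771/(3 - 9*(-45)*(-1/15)) = 771/(3 - 27) = 771/(-24) = 771*(-1/24) = -257/8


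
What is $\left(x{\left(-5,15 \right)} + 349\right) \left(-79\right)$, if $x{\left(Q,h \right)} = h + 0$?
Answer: $-28756$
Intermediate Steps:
$x{\left(Q,h \right)} = h$
$\left(x{\left(-5,15 \right)} + 349\right) \left(-79\right) = \left(15 + 349\right) \left(-79\right) = 364 \left(-79\right) = -28756$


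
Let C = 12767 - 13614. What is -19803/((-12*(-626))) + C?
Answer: -2127489/2504 ≈ -849.64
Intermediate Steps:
C = -847
-19803/((-12*(-626))) + C = -19803/((-12*(-626))) - 847 = -19803/7512 - 847 = -19803*1/7512 - 847 = -6601/2504 - 847 = -2127489/2504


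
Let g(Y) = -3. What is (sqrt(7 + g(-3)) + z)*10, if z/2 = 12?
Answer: 260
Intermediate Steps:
z = 24 (z = 2*12 = 24)
(sqrt(7 + g(-3)) + z)*10 = (sqrt(7 - 3) + 24)*10 = (sqrt(4) + 24)*10 = (2 + 24)*10 = 26*10 = 260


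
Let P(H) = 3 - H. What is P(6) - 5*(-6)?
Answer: 27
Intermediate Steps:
P(6) - 5*(-6) = (3 - 1*6) - 5*(-6) = (3 - 6) + 30 = -3 + 30 = 27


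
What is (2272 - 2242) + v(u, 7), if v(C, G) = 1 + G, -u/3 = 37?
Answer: 38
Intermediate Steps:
u = -111 (u = -3*37 = -111)
(2272 - 2242) + v(u, 7) = (2272 - 2242) + (1 + 7) = 30 + 8 = 38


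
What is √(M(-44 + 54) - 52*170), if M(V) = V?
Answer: I*√8830 ≈ 93.968*I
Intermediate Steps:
√(M(-44 + 54) - 52*170) = √((-44 + 54) - 52*170) = √(10 - 8840) = √(-8830) = I*√8830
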